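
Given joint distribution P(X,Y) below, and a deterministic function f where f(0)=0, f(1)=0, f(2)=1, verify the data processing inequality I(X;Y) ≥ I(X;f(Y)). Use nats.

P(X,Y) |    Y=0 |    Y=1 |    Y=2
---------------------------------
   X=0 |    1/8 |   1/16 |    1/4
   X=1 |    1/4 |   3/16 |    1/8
I(X;Y) = 0.0673, I(X;f(Y)) = 0.0648, inequality holds: 0.0673 ≥ 0.0648

Data Processing Inequality: For any Markov chain X → Y → Z, we have I(X;Y) ≥ I(X;Z).

Here Z = f(Y) is a deterministic function of Y, forming X → Y → Z.

Original I(X;Y) = 0.0673 nats

After applying f:
P(X,Z) where Z=f(Y):
- P(X,Z=0) = P(X,Y=0) + P(X,Y=1)
- P(X,Z=1) = P(X,Y=2)

I(X;Z) = I(X;f(Y)) = 0.0648 nats

Verification: 0.0673 ≥ 0.0648 ✓

Information cannot be created by processing; the function f can only lose information about X.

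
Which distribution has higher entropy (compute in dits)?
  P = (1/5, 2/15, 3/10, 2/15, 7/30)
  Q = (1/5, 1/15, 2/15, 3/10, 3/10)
P

Computing entropies in dits:
H(P) = 0.6775
H(Q) = 0.6486

Distribution P has higher entropy.

Intuition: The distribution closer to uniform (more spread out) has higher entropy.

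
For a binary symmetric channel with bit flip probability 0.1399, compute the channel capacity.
0.4160 bits

For a binary symmetric channel (BSC) with error probability p:
Capacity C = 1 - H(p) bits per symbol

where H(p) = -p log₂(p) - (1-p) log₂(1-p) is the binary entropy function.

H(0.1399) = 0.5840 bits
C = 1 - 0.5840 = 0.4160 bits per symbol

This means we can reliably transmit up to 0.4160 bits of information per channel use.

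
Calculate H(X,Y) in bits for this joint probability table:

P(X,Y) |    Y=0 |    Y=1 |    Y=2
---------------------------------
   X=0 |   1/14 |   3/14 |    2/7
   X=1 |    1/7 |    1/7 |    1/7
2.4677 bits

Joint entropy is H(X,Y) = -Σ_{x,y} p(x,y) log p(x,y).

Summing over all non-zero entries:
H(X,Y) = -[1/14·log_2(1/14) + 3/14·log_2(3/14) + 2/7·log_2(2/7) + 1/7·log_2(1/7) + 1/7·log_2(1/7) + 1/7·log_2(1/7)]
H(X,Y) = 2.4677 bits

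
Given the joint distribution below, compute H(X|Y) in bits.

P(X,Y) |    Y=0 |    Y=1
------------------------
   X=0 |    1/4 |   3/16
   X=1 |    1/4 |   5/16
0.9772 bits

Using the chain rule: H(X|Y) = H(X,Y) - H(Y)

First, compute H(X,Y) = 1.9772 bits

Marginal P(Y) = (1/2, 1/2)
H(Y) = 1.0000 bits

H(X|Y) = H(X,Y) - H(Y) = 1.9772 - 1.0000 = 0.9772 bits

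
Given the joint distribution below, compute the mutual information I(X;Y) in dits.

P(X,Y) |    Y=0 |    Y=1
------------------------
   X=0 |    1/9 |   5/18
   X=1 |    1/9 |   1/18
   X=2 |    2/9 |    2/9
0.0174 dits

Mutual information: I(X;Y) = H(X) + H(Y) - H(X,Y)

Marginals:
P(X) = (7/18, 1/6, 4/9), H(X) = 0.4457 dits
P(Y) = (4/9, 5/9), H(Y) = 0.2983 dits

Joint entropy: H(X,Y) = 0.7266 dits

I(X;Y) = 0.4457 + 0.2983 - 0.7266 = 0.0174 dits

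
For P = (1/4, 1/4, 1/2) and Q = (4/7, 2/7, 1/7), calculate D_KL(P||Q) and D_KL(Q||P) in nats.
D_KL(P||Q) = 0.3863, D_KL(Q||P) = 0.3316

KL divergence is not symmetric: D_KL(P||Q) ≠ D_KL(Q||P) in general.

D_KL(P||Q) = 0.3863 nats
D_KL(Q||P) = 0.3316 nats

No, they are not equal!

This asymmetry is why KL divergence is not a true distance metric.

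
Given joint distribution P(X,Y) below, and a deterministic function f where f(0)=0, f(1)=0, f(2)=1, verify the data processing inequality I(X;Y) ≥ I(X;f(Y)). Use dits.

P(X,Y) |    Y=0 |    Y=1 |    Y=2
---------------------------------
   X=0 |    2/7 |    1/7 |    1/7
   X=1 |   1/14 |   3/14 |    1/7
I(X;Y) = 0.0286, I(X;f(Y)) = 0.0018, inequality holds: 0.0286 ≥ 0.0018

Data Processing Inequality: For any Markov chain X → Y → Z, we have I(X;Y) ≥ I(X;Z).

Here Z = f(Y) is a deterministic function of Y, forming X → Y → Z.

Original I(X;Y) = 0.0286 dits

After applying f:
P(X,Z) where Z=f(Y):
- P(X,Z=0) = P(X,Y=0) + P(X,Y=1)
- P(X,Z=1) = P(X,Y=2)

I(X;Z) = I(X;f(Y)) = 0.0018 dits

Verification: 0.0286 ≥ 0.0018 ✓

Information cannot be created by processing; the function f can only lose information about X.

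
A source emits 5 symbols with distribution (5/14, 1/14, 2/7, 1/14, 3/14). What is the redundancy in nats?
0.1767 nats

Redundancy measures how far a source is from maximum entropy:
R = H_max - H(X)

Maximum entropy for 5 symbols: H_max = log_e(5) = 1.6094 nats
Actual entropy: H(X) = 1.4328 nats
Redundancy: R = 1.6094 - 1.4328 = 0.1767 nats

This redundancy represents potential for compression: the source could be compressed by 0.1767 nats per symbol.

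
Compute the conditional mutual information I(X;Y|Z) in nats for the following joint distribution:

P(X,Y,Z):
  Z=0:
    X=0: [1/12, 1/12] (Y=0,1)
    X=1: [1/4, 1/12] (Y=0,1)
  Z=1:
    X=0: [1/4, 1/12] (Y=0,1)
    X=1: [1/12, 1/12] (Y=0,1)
0.0306 nats

Conditional mutual information: I(X;Y|Z) = H(X|Z) + H(Y|Z) - H(X,Y|Z)

H(Z) = 0.6931
H(X,Z) = 1.3297 → H(X|Z) = 0.6365
H(Y,Z) = 1.3297 → H(Y|Z) = 0.6365
H(X,Y,Z) = 1.9356 → H(X,Y|Z) = 1.2425

I(X;Y|Z) = 0.6365 + 0.6365 - 1.2425 = 0.0306 nats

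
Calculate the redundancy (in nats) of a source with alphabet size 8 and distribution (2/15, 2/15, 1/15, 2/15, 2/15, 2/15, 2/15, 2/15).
0.0183 nats

Redundancy measures how far a source is from maximum entropy:
R = H_max - H(X)

Maximum entropy for 8 symbols: H_max = log_e(8) = 2.0794 nats
Actual entropy: H(X) = 2.0611 nats
Redundancy: R = 2.0794 - 2.0611 = 0.0183 nats

This redundancy represents potential for compression: the source could be compressed by 0.0183 nats per symbol.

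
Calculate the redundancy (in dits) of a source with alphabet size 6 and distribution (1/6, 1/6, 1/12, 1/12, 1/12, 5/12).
0.0906 dits

Redundancy measures how far a source is from maximum entropy:
R = H_max - H(X)

Maximum entropy for 6 symbols: H_max = log_10(6) = 0.7782 dits
Actual entropy: H(X) = 0.6876 dits
Redundancy: R = 0.7782 - 0.6876 = 0.0906 dits

This redundancy represents potential for compression: the source could be compressed by 0.0906 dits per symbol.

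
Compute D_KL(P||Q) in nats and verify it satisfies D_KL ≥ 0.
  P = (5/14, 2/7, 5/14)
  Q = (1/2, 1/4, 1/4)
0.0454 nats

KL divergence satisfies the Gibbs inequality: D_KL(P||Q) ≥ 0 for all distributions P, Q.

D_KL(P||Q) = Σ p(x) log(p(x)/q(x))
Term by term:
  x=0: 5/14 × log_e[(5/14)/(1/2)] = -0.1202
  x=1: 2/7 × log_e[(2/7)/(1/4)] = 0.0382
  x=2: 5/14 × log_e[(5/14)/(1/4)] = 0.1274
D_KL(P||Q) = 0.0454 nats

D_KL(P||Q) = 0.0454 ≥ 0 ✓

This non-negativity is a fundamental property: relative entropy cannot be negative because it measures how different Q is from P.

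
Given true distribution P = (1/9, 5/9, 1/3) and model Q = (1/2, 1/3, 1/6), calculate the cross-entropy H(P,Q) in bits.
1.8533 bits

Cross-entropy: H(P,Q) = -Σ p(x) log q(x)

Alternatively: H(P,Q) = H(P) + D_KL(P||Q)
H(P) = 1.3516 bits
D_KL(P||Q) = 0.5017 bits

H(P,Q) = 1.3516 + 0.5017 = 1.8533 bits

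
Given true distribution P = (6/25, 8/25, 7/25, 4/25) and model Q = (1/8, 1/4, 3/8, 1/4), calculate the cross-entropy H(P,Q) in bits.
2.0762 bits

Cross-entropy: H(P,Q) = -Σ p(x) log q(x)

Alternatively: H(P,Q) = H(P) + D_KL(P||Q)
H(P) = 1.9574 bits
D_KL(P||Q) = 0.1188 bits

H(P,Q) = 1.9574 + 0.1188 = 2.0762 bits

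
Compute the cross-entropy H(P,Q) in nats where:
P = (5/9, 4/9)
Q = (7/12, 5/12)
0.6885 nats

Cross-entropy: H(P,Q) = -Σ p(x) log q(x)

Alternatively: H(P,Q) = H(P) + D_KL(P||Q)
H(P) = 0.6870 nats
D_KL(P||Q) = 0.0016 nats

H(P,Q) = 0.6870 + 0.0016 = 0.6885 nats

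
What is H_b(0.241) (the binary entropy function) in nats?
0.5522 nats

The binary entropy function is:
H(p) = -p log(p) - (1-p) log(1-p)

H(0.241) = -0.241 × log_e(0.241) - 0.759 × log_e(0.759)
H(0.241) = 0.5522 nats

Note: Binary entropy is maximized at p=0.5 (H=1 bit) and minimized at p=0 or p=1 (H=0).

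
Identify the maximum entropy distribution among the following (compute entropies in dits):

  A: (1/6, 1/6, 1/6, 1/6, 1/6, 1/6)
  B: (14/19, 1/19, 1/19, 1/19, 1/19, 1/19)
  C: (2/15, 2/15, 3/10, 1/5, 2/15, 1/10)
A

For a discrete distribution over n outcomes, entropy is maximized by the uniform distribution.

Computing entropies:
H(A) = 0.7782 dits
H(B) = 0.4342 dits
H(C) = 0.7467 dits

The uniform distribution (where all probabilities equal 1/6) achieves the maximum entropy of log_10(6) = 0.7782 dits.

Distribution A has the highest entropy.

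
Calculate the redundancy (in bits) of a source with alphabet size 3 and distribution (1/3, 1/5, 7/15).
0.0791 bits

Redundancy measures how far a source is from maximum entropy:
R = H_max - H(X)

Maximum entropy for 3 symbols: H_max = log_2(3) = 1.5850 bits
Actual entropy: H(X) = 1.5058 bits
Redundancy: R = 1.5850 - 1.5058 = 0.0791 bits

This redundancy represents potential for compression: the source could be compressed by 0.0791 bits per symbol.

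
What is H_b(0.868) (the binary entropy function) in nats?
0.3902 nats

The binary entropy function is:
H(p) = -p log(p) - (1-p) log(1-p)

H(0.868) = -0.868 × log_e(0.868) - 0.132 × log_e(0.132)
H(0.868) = 0.3902 nats

Note: Binary entropy is maximized at p=0.5 (H=1 bit) and minimized at p=0 or p=1 (H=0).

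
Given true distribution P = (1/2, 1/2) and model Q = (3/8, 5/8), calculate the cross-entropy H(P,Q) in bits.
1.0466 bits

Cross-entropy: H(P,Q) = -Σ p(x) log q(x)

Alternatively: H(P,Q) = H(P) + D_KL(P||Q)
H(P) = 1.0000 bits
D_KL(P||Q) = 0.0466 bits

H(P,Q) = 1.0000 + 0.0466 = 1.0466 bits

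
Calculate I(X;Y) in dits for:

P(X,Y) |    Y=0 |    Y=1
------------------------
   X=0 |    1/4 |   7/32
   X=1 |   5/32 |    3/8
0.0129 dits

Mutual information: I(X;Y) = H(X) + H(Y) - H(X,Y)

Marginals:
P(X) = (15/32, 17/32), H(X) = 0.3002 dits
P(Y) = (13/32, 19/32), H(Y) = 0.2934 dits

Joint entropy: H(X,Y) = 0.5806 dits

I(X;Y) = 0.3002 + 0.2934 - 0.5806 = 0.0129 dits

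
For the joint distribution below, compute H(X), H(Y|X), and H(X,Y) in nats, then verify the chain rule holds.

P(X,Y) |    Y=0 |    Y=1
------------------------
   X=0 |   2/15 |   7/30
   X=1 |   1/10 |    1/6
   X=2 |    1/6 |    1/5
H(X,Y) = 1.7576, H(X) = 1.0882, H(Y|X) = 0.6694 (all in nats)

Chain rule: H(X,Y) = H(X) + H(Y|X)

Left side — joint entropy directly:
H(X,Y) = -Σ p(x,y) log p(x,y) = 1.7576 nats

Right side — compute H(Y|X) from the conditional distributions:
P(X) = (11/30, 4/15, 11/30), so H(X) = 1.0882 nats
H(Y|X) = Σ_x P(X=x) · H(Y|X=x):
  P(Y|X=0) = (4/11, 7/11), H(Y|X=0) = 0.6555, weight P(X=0) = 11/30
  P(Y|X=1) = (3/8, 5/8), H(Y|X=1) = 0.6616, weight P(X=1) = 4/15
  P(Y|X=2) = (5/11, 6/11), H(Y|X=2) = 0.6890, weight P(X=2) = 11/30
H(Y|X) = 0.6694 nats

H(X) + H(Y|X) = 1.0882 + 0.6694 = 1.7576 nats

Both sides equal 1.7576 nats. ✓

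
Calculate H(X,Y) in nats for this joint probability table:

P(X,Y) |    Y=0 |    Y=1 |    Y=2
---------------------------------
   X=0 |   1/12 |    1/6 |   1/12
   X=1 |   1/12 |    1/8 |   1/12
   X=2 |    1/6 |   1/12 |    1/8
2.1525 nats

Joint entropy is H(X,Y) = -Σ_{x,y} p(x,y) log p(x,y).

Summing over all non-zero entries:
H(X,Y) = -[1/12·log_e(1/12) + 1/6·log_e(1/6) + 1/12·log_e(1/12) + 1/12·log_e(1/12) + 1/8·log_e(1/8) + 1/12·log_e(1/12) + 1/6·log_e(1/6) + 1/12·log_e(1/12) + 1/8·log_e(1/8)]
H(X,Y) = 2.1525 nats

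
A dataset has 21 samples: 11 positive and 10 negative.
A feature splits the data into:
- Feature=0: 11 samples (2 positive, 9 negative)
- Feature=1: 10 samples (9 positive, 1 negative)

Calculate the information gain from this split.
0.4167 bits

Information Gain = H(Y) - H(Y|Feature)

Before split:
P(positive) = 11/21 = 0.5238
H(Y) = 0.9984 bits

After split:
Feature=0: H = 0.6840 bits (weight = 11/21)
Feature=1: H = 0.4690 bits (weight = 10/21)
H(Y|Feature) = (11/21)×0.6840 + (10/21)×0.4690 = 0.5816 bits

Information Gain = 0.9984 - 0.5816 = 0.4167 bits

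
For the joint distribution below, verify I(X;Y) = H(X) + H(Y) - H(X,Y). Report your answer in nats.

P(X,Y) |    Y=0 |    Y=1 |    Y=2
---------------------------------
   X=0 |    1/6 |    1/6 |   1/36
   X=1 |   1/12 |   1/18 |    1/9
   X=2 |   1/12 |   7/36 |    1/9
I(X;Y) = 0.0810 nats

Mutual information has multiple equivalent forms:
- I(X;Y) = H(X) - H(X|Y)
- I(X;Y) = H(Y) - H(Y|X)
- I(X;Y) = H(X) + H(Y) - H(X,Y)

Computing all quantities:
H(X) = 1.0817, H(Y) = 1.0776, H(X,Y) = 2.0782
H(X|Y) = 1.0007, H(Y|X) = 0.9965

Verification:
H(X) - H(X|Y) = 1.0817 - 1.0007 = 0.0810
H(Y) - H(Y|X) = 1.0776 - 0.9965 = 0.0810
H(X) + H(Y) - H(X,Y) = 1.0817 + 1.0776 - 2.0782 = 0.0810

All forms give I(X;Y) = 0.0810 nats. ✓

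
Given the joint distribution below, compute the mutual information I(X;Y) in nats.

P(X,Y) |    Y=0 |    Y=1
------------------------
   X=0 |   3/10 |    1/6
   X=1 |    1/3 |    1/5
0.0002 nats

Mutual information: I(X;Y) = H(X) + H(Y) - H(X,Y)

Marginals:
P(X) = (7/15, 8/15), H(X) = 0.6909 nats
P(Y) = (19/30, 11/30), H(Y) = 0.6572 nats

Joint entropy: H(X,Y) = 1.3479 nats

I(X;Y) = 0.6909 + 0.6572 - 1.3479 = 0.0002 nats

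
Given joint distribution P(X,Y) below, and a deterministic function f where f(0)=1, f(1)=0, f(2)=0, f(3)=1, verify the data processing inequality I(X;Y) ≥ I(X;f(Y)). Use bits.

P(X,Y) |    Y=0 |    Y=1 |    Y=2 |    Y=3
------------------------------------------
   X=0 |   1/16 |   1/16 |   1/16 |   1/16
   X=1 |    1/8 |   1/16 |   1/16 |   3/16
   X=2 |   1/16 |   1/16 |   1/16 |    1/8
I(X;Y) = 0.0296, I(X;f(Y)) = 0.0234, inequality holds: 0.0296 ≥ 0.0234

Data Processing Inequality: For any Markov chain X → Y → Z, we have I(X;Y) ≥ I(X;Z).

Here Z = f(Y) is a deterministic function of Y, forming X → Y → Z.

Original I(X;Y) = 0.0296 bits

After applying f:
P(X,Z) where Z=f(Y):
- P(X,Z=0) = P(X,Y=1) + P(X,Y=2)
- P(X,Z=1) = P(X,Y=0) + P(X,Y=3)

I(X;Z) = I(X;f(Y)) = 0.0234 bits

Verification: 0.0296 ≥ 0.0234 ✓

Information cannot be created by processing; the function f can only lose information about X.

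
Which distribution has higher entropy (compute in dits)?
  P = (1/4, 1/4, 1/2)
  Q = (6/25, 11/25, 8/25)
Q

Computing entropies in dits:
H(P) = 0.4515
H(Q) = 0.4640

Distribution Q has higher entropy.

Intuition: The distribution closer to uniform (more spread out) has higher entropy.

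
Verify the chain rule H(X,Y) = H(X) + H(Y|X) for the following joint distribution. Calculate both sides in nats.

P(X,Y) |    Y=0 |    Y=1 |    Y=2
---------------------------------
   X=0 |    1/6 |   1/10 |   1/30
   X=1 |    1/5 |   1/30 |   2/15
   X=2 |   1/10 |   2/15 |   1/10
H(X,Y) = 2.0753, H(X) = 1.0953, H(Y|X) = 0.9801 (all in nats)

Chain rule: H(X,Y) = H(X) + H(Y|X)

Left side — joint entropy directly:
H(X,Y) = -Σ p(x,y) log p(x,y) = 2.0753 nats

Right side — compute H(Y|X) from the conditional distributions:
P(X) = (3/10, 11/30, 1/3), so H(X) = 1.0953 nats
H(Y|X) = Σ_x P(X=x) · H(Y|X=x):
  P(Y|X=0) = (5/9, 1/3, 1/9), H(Y|X=0) = 0.9369, weight P(X=0) = 3/10
  P(Y|X=1) = (6/11, 1/11, 4/11), H(Y|X=1) = 0.9165, weight P(X=1) = 11/30
  P(Y|X=2) = (3/10, 2/5, 3/10), H(Y|X=2) = 1.0889, weight P(X=2) = 1/3
H(Y|X) = 0.9801 nats

H(X) + H(Y|X) = 1.0953 + 0.9801 = 2.0753 nats

Both sides equal 2.0753 nats. ✓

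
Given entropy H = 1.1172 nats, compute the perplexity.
3.0563

Perplexity is e^H (or exp(H) for natural log).

H = 1.1172 nats
Perplexity = e^1.1172 = 3.0563

Interpretation: The model's uncertainty is equivalent to choosing uniformly among 3.1 options.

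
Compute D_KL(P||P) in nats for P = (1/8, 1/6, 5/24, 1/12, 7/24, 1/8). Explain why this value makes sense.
0.0000 nats

KL divergence satisfies the Gibbs inequality: D_KL(P||Q) ≥ 0 for all distributions P, Q.

D_KL(P||Q) = Σ p(x) log(p(x)/q(x))
Each term is p(x) × log_e(p(x)/p(x)) = p(x) × log_e(1) = 0, so the sum is 0.
D_KL(P||Q) = 0.0000 nats

When P = Q, the KL divergence is exactly 0, as there is no 'divergence' between identical distributions.

This non-negativity is a fundamental property: relative entropy cannot be negative because it measures how different Q is from P.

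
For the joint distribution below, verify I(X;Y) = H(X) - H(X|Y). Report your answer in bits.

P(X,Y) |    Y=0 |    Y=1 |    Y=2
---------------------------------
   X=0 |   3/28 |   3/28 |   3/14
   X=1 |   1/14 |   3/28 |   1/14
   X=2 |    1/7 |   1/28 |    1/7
I(X;Y) = 0.0707 bits

Mutual information has multiple equivalent forms:
- I(X;Y) = H(X) - H(X|Y)
- I(X;Y) = H(Y) - H(Y|X)
- I(X;Y) = H(X) + H(Y) - H(X,Y)

Computing all quantities:
H(X) = 1.5502, H(Y) = 1.5502, H(X,Y) = 3.0297
H(X|Y) = 1.4795, H(Y|X) = 1.4795

Verification:
H(X) - H(X|Y) = 1.5502 - 1.4795 = 0.0707
H(Y) - H(Y|X) = 1.5502 - 1.4795 = 0.0707
H(X) + H(Y) - H(X,Y) = 1.5502 + 1.5502 - 3.0297 = 0.0707

All forms give I(X;Y) = 0.0707 bits. ✓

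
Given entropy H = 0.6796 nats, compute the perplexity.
1.9731

Perplexity is e^H (or exp(H) for natural log).

H = 0.6796 nats
Perplexity = e^0.6796 = 1.9731

Interpretation: The model's uncertainty is equivalent to choosing uniformly among 2.0 options.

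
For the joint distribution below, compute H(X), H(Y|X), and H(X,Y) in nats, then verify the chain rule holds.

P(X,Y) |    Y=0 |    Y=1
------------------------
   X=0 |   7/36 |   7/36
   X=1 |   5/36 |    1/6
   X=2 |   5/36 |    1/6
H(X,Y) = 1.7825, H(X) = 1.0918, H(Y|X) = 0.6906 (all in nats)

Chain rule: H(X,Y) = H(X) + H(Y|X)

Left side — joint entropy directly:
H(X,Y) = -Σ p(x,y) log p(x,y) = 1.7825 nats

Right side — compute H(Y|X) from the conditional distributions:
P(X) = (7/18, 11/36, 11/36), so H(X) = 1.0918 nats
H(Y|X) = Σ_x P(X=x) · H(Y|X=x):
  P(Y|X=0) = (1/2, 1/2), H(Y|X=0) = 0.6931, weight P(X=0) = 7/18
  P(Y|X=1) = (5/11, 6/11), H(Y|X=1) = 0.6890, weight P(X=1) = 11/36
  P(Y|X=2) = (5/11, 6/11), H(Y|X=2) = 0.6890, weight P(X=2) = 11/36
H(Y|X) = 0.6906 nats

H(X) + H(Y|X) = 1.0918 + 0.6906 = 1.7825 nats

Both sides equal 1.7825 nats. ✓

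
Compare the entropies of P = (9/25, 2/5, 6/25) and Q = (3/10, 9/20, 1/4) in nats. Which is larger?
P

Computing entropies in nats:
H(P) = 1.0768
H(Q) = 1.0671

Distribution P has higher entropy.

Intuition: The distribution closer to uniform (more spread out) has higher entropy.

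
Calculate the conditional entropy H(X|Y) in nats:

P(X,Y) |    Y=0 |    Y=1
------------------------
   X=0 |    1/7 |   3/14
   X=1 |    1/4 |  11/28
0.6517 nats

Using the chain rule: H(X|Y) = H(X,Y) - H(Y)

First, compute H(X,Y) = 1.3217 nats

Marginal P(Y) = (11/28, 17/28)
H(Y) = 0.6700 nats

H(X|Y) = H(X,Y) - H(Y) = 1.3217 - 0.6700 = 0.6517 nats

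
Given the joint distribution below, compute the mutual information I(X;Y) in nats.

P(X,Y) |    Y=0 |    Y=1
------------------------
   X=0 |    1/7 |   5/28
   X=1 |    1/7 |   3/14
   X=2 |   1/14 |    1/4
0.0203 nats

Mutual information: I(X;Y) = H(X) + H(Y) - H(X,Y)

Marginals:
P(X) = (9/28, 5/14, 9/28), H(X) = 1.0974 nats
P(Y) = (5/14, 9/14), H(Y) = 0.6518 nats

Joint entropy: H(X,Y) = 1.7288 nats

I(X;Y) = 1.0974 + 0.6518 - 1.7288 = 0.0203 nats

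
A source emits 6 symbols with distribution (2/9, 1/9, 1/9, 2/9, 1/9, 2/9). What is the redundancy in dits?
0.0246 dits

Redundancy measures how far a source is from maximum entropy:
R = H_max - H(X)

Maximum entropy for 6 symbols: H_max = log_10(6) = 0.7782 dits
Actual entropy: H(X) = 0.7536 dits
Redundancy: R = 0.7782 - 0.7536 = 0.0246 dits

This redundancy represents potential for compression: the source could be compressed by 0.0246 dits per symbol.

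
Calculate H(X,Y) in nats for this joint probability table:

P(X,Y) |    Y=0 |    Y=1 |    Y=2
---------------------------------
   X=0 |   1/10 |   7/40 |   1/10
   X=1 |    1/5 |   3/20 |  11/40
1.7270 nats

Joint entropy is H(X,Y) = -Σ_{x,y} p(x,y) log p(x,y).

Summing over all non-zero entries:
H(X,Y) = -[1/10·log_e(1/10) + 7/40·log_e(7/40) + 1/10·log_e(1/10) + 1/5·log_e(1/5) + 3/20·log_e(3/20) + 11/40·log_e(11/40)]
H(X,Y) = 1.7270 nats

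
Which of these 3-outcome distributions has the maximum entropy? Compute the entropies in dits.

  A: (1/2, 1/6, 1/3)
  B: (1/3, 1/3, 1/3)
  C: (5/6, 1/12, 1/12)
B

For a discrete distribution over n outcomes, entropy is maximized by the uniform distribution.

Computing entropies:
H(A) = 0.4392 dits
H(B) = 0.4771 dits
H(C) = 0.2458 dits

The uniform distribution (where all probabilities equal 1/3) achieves the maximum entropy of log_10(3) = 0.4771 dits.

Distribution B has the highest entropy.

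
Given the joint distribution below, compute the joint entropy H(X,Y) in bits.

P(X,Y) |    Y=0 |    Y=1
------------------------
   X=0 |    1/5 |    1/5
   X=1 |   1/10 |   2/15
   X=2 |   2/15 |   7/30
2.5260 bits

Joint entropy is H(X,Y) = -Σ_{x,y} p(x,y) log p(x,y).

Summing over all non-zero entries:
H(X,Y) = -[1/5·log_2(1/5) + 1/5·log_2(1/5) + 1/10·log_2(1/10) + 2/15·log_2(2/15) + 2/15·log_2(2/15) + 7/30·log_2(7/30)]
H(X,Y) = 2.5260 bits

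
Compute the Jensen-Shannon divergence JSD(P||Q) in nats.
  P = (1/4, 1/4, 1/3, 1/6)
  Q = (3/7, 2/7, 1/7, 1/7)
0.0325 nats

Jensen-Shannon divergence is:
JSD(P||Q) = 0.5 × D_KL(P||M) + 0.5 × D_KL(Q||M)
where M = 0.5 × (P + Q) is the mixture distribution.

M = 0.5 × (1/4, 1/4, 1/3, 1/6) + 0.5 × (3/7, 2/7, 1/7, 1/7) = (0.339286, 0.267857, 5/21, 0.154762)

D_KL(P||M) = 0.0309 nats
D_KL(Q||M) = 0.0342 nats

JSD(P||Q) = 0.5 × 0.0309 + 0.5 × 0.0342 = 0.0325 nats

Unlike KL divergence, JSD is symmetric and bounded: 0 ≤ JSD ≤ log(2).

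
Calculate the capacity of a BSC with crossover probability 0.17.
0.3423 bits

For a binary symmetric channel (BSC) with error probability p:
Capacity C = 1 - H(p) bits per symbol

where H(p) = -p log₂(p) - (1-p) log₂(1-p) is the binary entropy function.

H(0.17) = 0.6577 bits
C = 1 - 0.6577 = 0.3423 bits per symbol

This means we can reliably transmit up to 0.3423 bits of information per channel use.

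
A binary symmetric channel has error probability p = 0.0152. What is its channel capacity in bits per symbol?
0.8864 bits

For a binary symmetric channel (BSC) with error probability p:
Capacity C = 1 - H(p) bits per symbol

where H(p) = -p log₂(p) - (1-p) log₂(1-p) is the binary entropy function.

H(0.0152) = 0.1136 bits
C = 1 - 0.1136 = 0.8864 bits per symbol

This means we can reliably transmit up to 0.8864 bits of information per channel use.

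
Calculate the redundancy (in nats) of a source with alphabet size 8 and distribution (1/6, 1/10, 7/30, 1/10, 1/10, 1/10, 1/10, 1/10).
0.0597 nats

Redundancy measures how far a source is from maximum entropy:
R = H_max - H(X)

Maximum entropy for 8 symbols: H_max = log_e(8) = 2.0794 nats
Actual entropy: H(X) = 2.0197 nats
Redundancy: R = 2.0794 - 2.0197 = 0.0597 nats

This redundancy represents potential for compression: the source could be compressed by 0.0597 nats per symbol.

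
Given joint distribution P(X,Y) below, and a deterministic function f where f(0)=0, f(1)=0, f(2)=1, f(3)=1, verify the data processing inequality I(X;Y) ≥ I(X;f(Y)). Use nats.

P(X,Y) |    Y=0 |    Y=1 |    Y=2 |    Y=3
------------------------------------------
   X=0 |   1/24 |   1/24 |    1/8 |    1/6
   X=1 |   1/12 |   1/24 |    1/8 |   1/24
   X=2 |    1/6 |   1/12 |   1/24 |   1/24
I(X;Y) = 0.1316, I(X;f(Y)) = 0.1044, inequality holds: 0.1316 ≥ 0.1044

Data Processing Inequality: For any Markov chain X → Y → Z, we have I(X;Y) ≥ I(X;Z).

Here Z = f(Y) is a deterministic function of Y, forming X → Y → Z.

Original I(X;Y) = 0.1316 nats

After applying f:
P(X,Z) where Z=f(Y):
- P(X,Z=0) = P(X,Y=0) + P(X,Y=1)
- P(X,Z=1) = P(X,Y=2) + P(X,Y=3)

I(X;Z) = I(X;f(Y)) = 0.1044 nats

Verification: 0.1316 ≥ 0.1044 ✓

Information cannot be created by processing; the function f can only lose information about X.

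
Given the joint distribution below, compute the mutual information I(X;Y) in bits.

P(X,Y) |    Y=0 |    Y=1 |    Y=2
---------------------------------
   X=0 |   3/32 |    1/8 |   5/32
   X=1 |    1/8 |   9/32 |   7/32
0.0097 bits

Mutual information: I(X;Y) = H(X) + H(Y) - H(X,Y)

Marginals:
P(X) = (3/8, 5/8), H(X) = 0.9544 bits
P(Y) = (7/32, 13/32, 3/8), H(Y) = 1.5382 bits

Joint entropy: H(X,Y) = 2.4830 bits

I(X;Y) = 0.9544 + 1.5382 - 2.4830 = 0.0097 bits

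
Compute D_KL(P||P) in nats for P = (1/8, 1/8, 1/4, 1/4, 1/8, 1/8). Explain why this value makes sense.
0.0000 nats

KL divergence satisfies the Gibbs inequality: D_KL(P||Q) ≥ 0 for all distributions P, Q.

D_KL(P||Q) = Σ p(x) log(p(x)/q(x))
Each term is p(x) × log_e(p(x)/p(x)) = p(x) × log_e(1) = 0, so the sum is 0.
D_KL(P||Q) = 0.0000 nats

When P = Q, the KL divergence is exactly 0, as there is no 'divergence' between identical distributions.

This non-negativity is a fundamental property: relative entropy cannot be negative because it measures how different Q is from P.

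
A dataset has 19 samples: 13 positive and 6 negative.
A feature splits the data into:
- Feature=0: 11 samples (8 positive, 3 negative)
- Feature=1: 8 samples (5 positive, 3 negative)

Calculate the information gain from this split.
0.0085 bits

Information Gain = H(Y) - H(Y|Feature)

Before split:
P(positive) = 13/19 = 0.6842
H(Y) = 0.8997 bits

After split:
Feature=0: H = 0.8454 bits (weight = 11/19)
Feature=1: H = 0.9544 bits (weight = 8/19)
H(Y|Feature) = (11/19)×0.8454 + (8/19)×0.9544 = 0.8913 bits

Information Gain = 0.8997 - 0.8913 = 0.0085 bits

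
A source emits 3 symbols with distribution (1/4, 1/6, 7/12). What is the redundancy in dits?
0.0604 dits

Redundancy measures how far a source is from maximum entropy:
R = H_max - H(X)

Maximum entropy for 3 symbols: H_max = log_10(3) = 0.4771 dits
Actual entropy: H(X) = 0.4168 dits
Redundancy: R = 0.4771 - 0.4168 = 0.0604 dits

This redundancy represents potential for compression: the source could be compressed by 0.0604 dits per symbol.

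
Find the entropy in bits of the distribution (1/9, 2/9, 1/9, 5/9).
1.6577 bits

Shannon entropy is H(X) = -Σ p(x) log p(x).

For P = (1/9, 2/9, 1/9, 5/9):
H = -1/9 × log_2(1/9) -2/9 × log_2(2/9) -1/9 × log_2(1/9) -5/9 × log_2(5/9)
H = 1.6577 bits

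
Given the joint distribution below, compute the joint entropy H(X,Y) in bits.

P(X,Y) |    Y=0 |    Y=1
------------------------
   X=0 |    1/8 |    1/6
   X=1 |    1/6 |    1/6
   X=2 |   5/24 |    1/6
2.5698 bits

Joint entropy is H(X,Y) = -Σ_{x,y} p(x,y) log p(x,y).

Summing over all non-zero entries:
H(X,Y) = -[1/8·log_2(1/8) + 1/6·log_2(1/6) + 1/6·log_2(1/6) + 1/6·log_2(1/6) + 5/24·log_2(5/24) + 1/6·log_2(1/6)]
H(X,Y) = 2.5698 bits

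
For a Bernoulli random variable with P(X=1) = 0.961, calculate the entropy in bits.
0.2377 bits

The binary entropy function is:
H(p) = -p log(p) - (1-p) log(1-p)

H(0.961) = -0.961 × log_2(0.961) - 0.039 × log_2(0.039)
H(0.961) = 0.2377 bits

Note: Binary entropy is maximized at p=0.5 (H=1 bit) and minimized at p=0 or p=1 (H=0).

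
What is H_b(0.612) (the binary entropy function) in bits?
0.9635 bits

The binary entropy function is:
H(p) = -p log(p) - (1-p) log(1-p)

H(0.612) = -0.612 × log_2(0.612) - 0.388 × log_2(0.388)
H(0.612) = 0.9635 bits

Note: Binary entropy is maximized at p=0.5 (H=1 bit) and minimized at p=0 or p=1 (H=0).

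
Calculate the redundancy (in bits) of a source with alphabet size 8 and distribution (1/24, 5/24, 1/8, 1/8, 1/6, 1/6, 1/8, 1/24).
0.1598 bits

Redundancy measures how far a source is from maximum entropy:
R = H_max - H(X)

Maximum entropy for 8 symbols: H_max = log_2(8) = 3.0000 bits
Actual entropy: H(X) = 2.8402 bits
Redundancy: R = 3.0000 - 2.8402 = 0.1598 bits

This redundancy represents potential for compression: the source could be compressed by 0.1598 bits per symbol.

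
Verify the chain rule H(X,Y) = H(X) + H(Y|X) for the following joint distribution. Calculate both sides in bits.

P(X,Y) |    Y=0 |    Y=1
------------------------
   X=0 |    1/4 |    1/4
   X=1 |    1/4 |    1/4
H(X,Y) = 2.0000, H(X) = 1.0000, H(Y|X) = 1.0000 (all in bits)

Chain rule: H(X,Y) = H(X) + H(Y|X)

Left side — joint entropy directly:
H(X,Y) = -Σ p(x,y) log p(x,y) = 2.0000 bits

Right side — compute H(Y|X) from the conditional distributions:
P(X) = (1/2, 1/2), so H(X) = 1.0000 bits
H(Y|X) = Σ_x P(X=x) · H(Y|X=x):
  P(Y|X=0) = (1/2, 1/2), H(Y|X=0) = 1.0000, weight P(X=0) = 1/2
  P(Y|X=1) = (1/2, 1/2), H(Y|X=1) = 1.0000, weight P(X=1) = 1/2
H(Y|X) = 1.0000 bits

H(X) + H(Y|X) = 1.0000 + 1.0000 = 2.0000 bits

Both sides equal 2.0000 bits. ✓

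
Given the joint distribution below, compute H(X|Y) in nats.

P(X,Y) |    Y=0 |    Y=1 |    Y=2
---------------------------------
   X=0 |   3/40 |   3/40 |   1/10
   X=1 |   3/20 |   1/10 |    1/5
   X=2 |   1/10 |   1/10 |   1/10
1.0595 nats

Using the chain rule: H(X|Y) = H(X,Y) - H(Y)

First, compute H(X,Y) = 2.1463 nats

Marginal P(Y) = (13/40, 11/40, 2/5)
H(Y) = 1.0868 nats

H(X|Y) = H(X,Y) - H(Y) = 2.1463 - 1.0868 = 1.0595 nats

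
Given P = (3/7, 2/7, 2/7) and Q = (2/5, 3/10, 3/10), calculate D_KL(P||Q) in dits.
0.0007 dits

KL divergence: D_KL(P||Q) = Σ p(x) log(p(x)/q(x))

Computing term by term:
  x=0: 3/7 × log_10[(3/7)/(2/5)] = 3/7 × 0.0300 = 0.0128
  x=1: 2/7 × log_10[(2/7)/(3/10)] = 2/7 × -0.0212 = -0.0061
  x=2: 2/7 × log_10[(2/7)/(3/10)] = 2/7 × -0.0212 = -0.0061

D_KL(P||Q) = 0.0007 dits

Note: KL divergence is always non-negative and equals 0 iff P = Q.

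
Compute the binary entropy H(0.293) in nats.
0.6048 nats

The binary entropy function is:
H(p) = -p log(p) - (1-p) log(1-p)

H(0.293) = -0.293 × log_e(0.293) - 0.707 × log_e(0.707)
H(0.293) = 0.6048 nats

Note: Binary entropy is maximized at p=0.5 (H=1 bit) and minimized at p=0 or p=1 (H=0).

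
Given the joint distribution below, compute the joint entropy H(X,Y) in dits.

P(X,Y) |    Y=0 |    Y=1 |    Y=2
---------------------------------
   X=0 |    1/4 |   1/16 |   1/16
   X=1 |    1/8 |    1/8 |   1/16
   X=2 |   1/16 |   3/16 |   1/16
0.8889 dits

Joint entropy is H(X,Y) = -Σ_{x,y} p(x,y) log p(x,y).

Summing over all non-zero entries:
H(X,Y) = -[1/4·log_10(1/4) + 1/16·log_10(1/16) + 1/16·log_10(1/16) + 1/8·log_10(1/8) + 1/8·log_10(1/8) + 1/16·log_10(1/16) + 1/16·log_10(1/16) + 3/16·log_10(3/16) + 1/16·log_10(1/16)]
H(X,Y) = 0.8889 dits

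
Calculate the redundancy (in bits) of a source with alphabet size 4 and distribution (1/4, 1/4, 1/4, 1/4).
0.0000 bits

Redundancy measures how far a source is from maximum entropy:
R = H_max - H(X)

Maximum entropy for 4 symbols: H_max = log_2(4) = 2.0000 bits
Actual entropy: H(X) = 2.0000 bits
Redundancy: R = 2.0000 - 2.0000 = 0.0000 bits

This redundancy represents potential for compression: the source could be compressed by 0.0000 bits per symbol.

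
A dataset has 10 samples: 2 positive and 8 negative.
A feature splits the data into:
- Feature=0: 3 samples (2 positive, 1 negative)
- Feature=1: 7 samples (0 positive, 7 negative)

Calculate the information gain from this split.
0.4464 bits

Information Gain = H(Y) - H(Y|Feature)

Before split:
P(positive) = 2/10 = 0.2000
H(Y) = 0.7219 bits

After split:
Feature=0: H = 0.9183 bits (weight = 3/10)
Feature=1: H = 0.0000 bits (weight = 7/10)
H(Y|Feature) = (3/10)×0.9183 + (7/10)×0.0000 = 0.2755 bits

Information Gain = 0.7219 - 0.2755 = 0.4464 bits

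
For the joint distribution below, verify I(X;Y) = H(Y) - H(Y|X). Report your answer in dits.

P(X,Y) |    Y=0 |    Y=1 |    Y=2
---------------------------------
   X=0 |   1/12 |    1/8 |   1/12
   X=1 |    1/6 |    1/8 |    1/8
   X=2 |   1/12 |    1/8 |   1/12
I(X;Y) = 0.0045 dits

Mutual information has multiple equivalent forms:
- I(X;Y) = H(X) - H(X|Y)
- I(X;Y) = H(Y) - H(Y|X)
- I(X;Y) = H(X) + H(Y) - H(X,Y)

Computing all quantities:
H(X) = 0.4706, H(Y) = 0.4749, H(X,Y) = 0.9410
H(X|Y) = 0.4661, H(Y|X) = 0.4704

Verification:
H(X) - H(X|Y) = 0.4706 - 0.4661 = 0.0045
H(Y) - H(Y|X) = 0.4749 - 0.4704 = 0.0045
H(X) + H(Y) - H(X,Y) = 0.4706 + 0.4749 - 0.9410 = 0.0045

All forms give I(X;Y) = 0.0045 dits. ✓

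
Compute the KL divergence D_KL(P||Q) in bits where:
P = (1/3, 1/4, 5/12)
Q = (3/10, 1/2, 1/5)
0.2419 bits

KL divergence: D_KL(P||Q) = Σ p(x) log(p(x)/q(x))

Computing term by term:
  x=0: 1/3 × log_2[(1/3)/(3/10)] = 1/3 × 0.1520 = 0.0507
  x=1: 1/4 × log_2[(1/4)/(1/2)] = 1/4 × -1.0000 = -0.2500
  x=2: 5/12 × log_2[(5/12)/(1/5)] = 5/12 × 1.0589 = 0.4412

D_KL(P||Q) = 0.2419 bits

Note: KL divergence is always non-negative and equals 0 iff P = Q.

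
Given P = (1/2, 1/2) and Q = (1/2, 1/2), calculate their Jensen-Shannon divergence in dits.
0.0000 dits

Jensen-Shannon divergence is:
JSD(P||Q) = 0.5 × D_KL(P||M) + 0.5 × D_KL(Q||M)
where M = 0.5 × (P + Q) is the mixture distribution.

M = 0.5 × (1/2, 1/2) + 0.5 × (1/2, 1/2) = (1/2, 1/2)

D_KL(P||M) = 0.0000 dits
D_KL(Q||M) = 0.0000 dits

JSD(P||Q) = 0.5 × 0.0000 + 0.5 × 0.0000 = 0.0000 dits

Unlike KL divergence, JSD is symmetric and bounded: 0 ≤ JSD ≤ log(2).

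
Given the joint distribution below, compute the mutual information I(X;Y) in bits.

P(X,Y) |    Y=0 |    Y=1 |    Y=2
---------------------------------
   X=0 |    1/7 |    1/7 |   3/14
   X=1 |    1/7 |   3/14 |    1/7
0.0207 bits

Mutual information: I(X;Y) = H(X) + H(Y) - H(X,Y)

Marginals:
P(X) = (1/2, 1/2), H(X) = 1.0000 bits
P(Y) = (2/7, 5/14, 5/14), H(Y) = 1.5774 bits

Joint entropy: H(X,Y) = 2.5567 bits

I(X;Y) = 1.0000 + 1.5774 - 2.5567 = 0.0207 bits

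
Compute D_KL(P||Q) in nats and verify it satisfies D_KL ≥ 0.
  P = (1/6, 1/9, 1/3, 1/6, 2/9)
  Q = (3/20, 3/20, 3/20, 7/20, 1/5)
0.1501 nats

KL divergence satisfies the Gibbs inequality: D_KL(P||Q) ≥ 0 for all distributions P, Q.

D_KL(P||Q) = Σ p(x) log(p(x)/q(x))
Term by term:
  x=0: 1/6 × log_e[(1/6)/(3/20)] = 0.0176
  x=1: 1/9 × log_e[(1/9)/(3/20)] = -0.0333
  x=2: 1/3 × log_e[(1/3)/(3/20)] = 0.2662
  x=3: 1/6 × log_e[(1/6)/(7/20)] = -0.1237
  x=4: 2/9 × log_e[(2/9)/(1/5)] = 0.0234
D_KL(P||Q) = 0.1501 nats

D_KL(P||Q) = 0.1501 ≥ 0 ✓

This non-negativity is a fundamental property: relative entropy cannot be negative because it measures how different Q is from P.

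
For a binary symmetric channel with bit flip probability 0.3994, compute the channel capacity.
0.0294 bits

For a binary symmetric channel (BSC) with error probability p:
Capacity C = 1 - H(p) bits per symbol

where H(p) = -p log₂(p) - (1-p) log₂(1-p) is the binary entropy function.

H(0.3994) = 0.9706 bits
C = 1 - 0.9706 = 0.0294 bits per symbol

This means we can reliably transmit up to 0.0294 bits of information per channel use.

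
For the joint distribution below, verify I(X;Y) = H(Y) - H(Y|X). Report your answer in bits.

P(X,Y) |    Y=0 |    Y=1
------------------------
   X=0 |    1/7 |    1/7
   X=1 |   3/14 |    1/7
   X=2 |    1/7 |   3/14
I(X;Y) = 0.0207 bits

Mutual information has multiple equivalent forms:
- I(X;Y) = H(X) - H(X|Y)
- I(X;Y) = H(Y) - H(Y|X)
- I(X;Y) = H(X) + H(Y) - H(X,Y)

Computing all quantities:
H(X) = 1.5774, H(Y) = 1.0000, H(X,Y) = 2.5567
H(X|Y) = 1.5567, H(Y|X) = 0.9793

Verification:
H(X) - H(X|Y) = 1.5774 - 1.5567 = 0.0207
H(Y) - H(Y|X) = 1.0000 - 0.9793 = 0.0207
H(X) + H(Y) - H(X,Y) = 1.5774 + 1.0000 - 2.5567 = 0.0207

All forms give I(X;Y) = 0.0207 bits. ✓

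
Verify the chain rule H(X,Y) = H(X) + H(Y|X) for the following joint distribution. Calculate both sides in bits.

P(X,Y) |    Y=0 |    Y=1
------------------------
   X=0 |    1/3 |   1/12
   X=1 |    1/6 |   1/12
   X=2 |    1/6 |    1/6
H(X,Y) = 2.4183, H(X) = 1.5546, H(Y|X) = 0.8637 (all in bits)

Chain rule: H(X,Y) = H(X) + H(Y|X)

Left side — joint entropy directly:
H(X,Y) = -Σ p(x,y) log p(x,y) = 2.4183 bits

Right side — compute H(Y|X) from the conditional distributions:
P(X) = (5/12, 1/4, 1/3), so H(X) = 1.5546 bits
H(Y|X) = Σ_x P(X=x) · H(Y|X=x):
  P(Y|X=0) = (4/5, 1/5), H(Y|X=0) = 0.7219, weight P(X=0) = 5/12
  P(Y|X=1) = (2/3, 1/3), H(Y|X=1) = 0.9183, weight P(X=1) = 1/4
  P(Y|X=2) = (1/2, 1/2), H(Y|X=2) = 1.0000, weight P(X=2) = 1/3
H(Y|X) = 0.8637 bits

H(X) + H(Y|X) = 1.5546 + 0.8637 = 2.4183 bits

Both sides equal 2.4183 bits. ✓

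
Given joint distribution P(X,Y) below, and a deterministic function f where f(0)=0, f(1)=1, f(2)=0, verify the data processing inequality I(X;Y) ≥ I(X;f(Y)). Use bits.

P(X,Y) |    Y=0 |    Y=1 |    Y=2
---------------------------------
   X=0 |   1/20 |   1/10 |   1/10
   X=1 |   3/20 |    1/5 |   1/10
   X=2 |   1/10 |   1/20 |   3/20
I(X;Y) = 0.0743, I(X;f(Y)) = 0.0503, inequality holds: 0.0743 ≥ 0.0503

Data Processing Inequality: For any Markov chain X → Y → Z, we have I(X;Y) ≥ I(X;Z).

Here Z = f(Y) is a deterministic function of Y, forming X → Y → Z.

Original I(X;Y) = 0.0743 bits

After applying f:
P(X,Z) where Z=f(Y):
- P(X,Z=0) = P(X,Y=0) + P(X,Y=2)
- P(X,Z=1) = P(X,Y=1)

I(X;Z) = I(X;f(Y)) = 0.0503 bits

Verification: 0.0743 ≥ 0.0503 ✓

Information cannot be created by processing; the function f can only lose information about X.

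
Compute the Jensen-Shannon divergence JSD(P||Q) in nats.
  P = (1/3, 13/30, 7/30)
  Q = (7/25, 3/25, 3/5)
0.0900 nats

Jensen-Shannon divergence is:
JSD(P||Q) = 0.5 × D_KL(P||M) + 0.5 × D_KL(Q||M)
where M = 0.5 × (P + Q) is the mixture distribution.

M = 0.5 × (1/3, 13/30, 7/30) + 0.5 × (7/25, 3/25, 3/5) = (0.306667, 0.276667, 5/12)

D_KL(P||M) = 0.0869 nats
D_KL(Q||M) = 0.0931 nats

JSD(P||Q) = 0.5 × 0.0869 + 0.5 × 0.0931 = 0.0900 nats

Unlike KL divergence, JSD is symmetric and bounded: 0 ≤ JSD ≤ log(2).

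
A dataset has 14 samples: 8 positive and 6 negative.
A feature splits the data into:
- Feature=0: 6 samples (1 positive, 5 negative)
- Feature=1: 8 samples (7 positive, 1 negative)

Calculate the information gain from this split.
0.3960 bits

Information Gain = H(Y) - H(Y|Feature)

Before split:
P(positive) = 8/14 = 0.5714
H(Y) = 0.9852 bits

After split:
Feature=0: H = 0.6500 bits (weight = 6/14)
Feature=1: H = 0.5436 bits (weight = 8/14)
H(Y|Feature) = (6/14)×0.6500 + (8/14)×0.5436 = 0.5892 bits

Information Gain = 0.9852 - 0.5892 = 0.3960 bits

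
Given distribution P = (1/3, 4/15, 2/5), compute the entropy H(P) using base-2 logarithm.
1.5656 bits

Shannon entropy is H(X) = -Σ p(x) log p(x).

For P = (1/3, 4/15, 2/5):
H = -1/3 × log_2(1/3) -4/15 × log_2(4/15) -2/5 × log_2(2/5)
H = 1.5656 bits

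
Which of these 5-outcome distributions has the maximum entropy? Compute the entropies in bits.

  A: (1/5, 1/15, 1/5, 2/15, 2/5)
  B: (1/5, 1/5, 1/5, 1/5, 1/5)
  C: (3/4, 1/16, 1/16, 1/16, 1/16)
B

For a discrete distribution over n outcomes, entropy is maximized by the uniform distribution.

Computing entropies:
H(A) = 2.1056 bits
H(B) = 2.3219 bits
H(C) = 1.3113 bits

The uniform distribution (where all probabilities equal 1/5) achieves the maximum entropy of log_2(5) = 2.3219 bits.

Distribution B has the highest entropy.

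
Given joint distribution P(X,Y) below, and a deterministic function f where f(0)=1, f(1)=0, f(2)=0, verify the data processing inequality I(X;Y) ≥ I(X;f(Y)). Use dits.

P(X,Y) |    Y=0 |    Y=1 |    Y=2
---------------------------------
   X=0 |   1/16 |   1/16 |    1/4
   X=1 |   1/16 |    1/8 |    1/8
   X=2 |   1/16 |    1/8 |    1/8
I(X;Y) = 0.0171, I(X;f(Y)) = 0.0004, inequality holds: 0.0171 ≥ 0.0004

Data Processing Inequality: For any Markov chain X → Y → Z, we have I(X;Y) ≥ I(X;Z).

Here Z = f(Y) is a deterministic function of Y, forming X → Y → Z.

Original I(X;Y) = 0.0171 dits

After applying f:
P(X,Z) where Z=f(Y):
- P(X,Z=0) = P(X,Y=1) + P(X,Y=2)
- P(X,Z=1) = P(X,Y=0)

I(X;Z) = I(X;f(Y)) = 0.0004 dits

Verification: 0.0171 ≥ 0.0004 ✓

Information cannot be created by processing; the function f can only lose information about X.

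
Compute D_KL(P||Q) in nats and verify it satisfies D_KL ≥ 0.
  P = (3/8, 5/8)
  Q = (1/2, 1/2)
0.0316 nats

KL divergence satisfies the Gibbs inequality: D_KL(P||Q) ≥ 0 for all distributions P, Q.

D_KL(P||Q) = Σ p(x) log(p(x)/q(x))
Term by term:
  x=0: 3/8 × log_e[(3/8)/(1/2)] = -0.1079
  x=1: 5/8 × log_e[(5/8)/(1/2)] = 0.1395
D_KL(P||Q) = 0.0316 nats

D_KL(P||Q) = 0.0316 ≥ 0 ✓

This non-negativity is a fundamental property: relative entropy cannot be negative because it measures how different Q is from P.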